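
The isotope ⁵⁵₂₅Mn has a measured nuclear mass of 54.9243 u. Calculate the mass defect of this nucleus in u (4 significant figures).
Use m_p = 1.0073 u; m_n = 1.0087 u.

Σm = 25·m_p + 30·m_n = 25.1825 + 30.2610 = 55.4435 u
The mass defect is 55.4435 − 54.9243 = 0.5192 u.

0.5192 u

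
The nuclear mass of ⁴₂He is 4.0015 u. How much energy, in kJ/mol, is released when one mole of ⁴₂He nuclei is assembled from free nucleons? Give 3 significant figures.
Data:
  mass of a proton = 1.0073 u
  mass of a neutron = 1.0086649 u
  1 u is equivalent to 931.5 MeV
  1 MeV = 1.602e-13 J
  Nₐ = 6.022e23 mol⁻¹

Mass of separated nucleons = 2(1.0073) + 2(1.0086649) = 2.0146 + 2.0173298 = 4.0319298 u
Δm = 4.0319298 − 4.0015 = 0.0304298 u
E_B = 0.0304298 × 931.5 = 28.3454 MeV
Per nucleus in joules: 28.3454 MeV × 1.602e-13 J/MeV = 4.5409e-12 J
Per mole: 4.5409e-12 J × 6.022e23 mol⁻¹ = 2.7345e+12 J/mol

2.73e+09 kJ/mol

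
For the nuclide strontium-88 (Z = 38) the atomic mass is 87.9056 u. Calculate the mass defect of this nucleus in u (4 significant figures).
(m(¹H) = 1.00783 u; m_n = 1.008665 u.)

Z = 38, so N = A − Z = 88 − 38 = 50.
Mass of separated nucleons = 38(1.00783) + 50(1.008665) = 38.29754 + 50.433250 = 88.730790 u
The mass defect is 88.730790 − 87.9056 = 0.825190 u.

0.8252 u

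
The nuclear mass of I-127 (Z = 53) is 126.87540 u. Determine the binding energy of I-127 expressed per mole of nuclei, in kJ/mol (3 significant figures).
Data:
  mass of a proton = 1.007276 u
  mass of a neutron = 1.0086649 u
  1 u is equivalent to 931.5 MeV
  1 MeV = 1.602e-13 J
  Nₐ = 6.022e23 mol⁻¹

Total constituent mass: 53 × 1.007276 + 74 × 1.0086649 = 128.0268306 u
The mass defect is 128.0268306 − 126.87540 = 1.1514306 u.
Converting to energy: 1.1514306 u × 931.5 MeV/u = 1072.56 MeV
Per nucleus in joules: 1072.56 MeV × 1.602e-13 J/MeV = 1.7182e-10 J
Per mole: 1.7182e-10 J × 6.022e23 mol⁻¹ = 1.0347e+14 J/mol

1.03e+11 kJ/mol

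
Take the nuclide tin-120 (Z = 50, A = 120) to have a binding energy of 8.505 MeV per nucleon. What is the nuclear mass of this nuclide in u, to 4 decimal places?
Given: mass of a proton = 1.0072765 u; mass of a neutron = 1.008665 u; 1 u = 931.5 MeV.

Total binding energy = 120 × 8.505 = 1020.600 MeV
Mass defect = 1020.600 MeV / (931.5 MeV/u) = 1.095652 u
Constituent mass = 50(1.0072765) + 70(1.008665) = 120.9703750 u
Nuclear mass = 120.9703750 − 1.095652 = 119.8747230 u ≈ 119.8747 u (to 4 decimal places)

119.8747 u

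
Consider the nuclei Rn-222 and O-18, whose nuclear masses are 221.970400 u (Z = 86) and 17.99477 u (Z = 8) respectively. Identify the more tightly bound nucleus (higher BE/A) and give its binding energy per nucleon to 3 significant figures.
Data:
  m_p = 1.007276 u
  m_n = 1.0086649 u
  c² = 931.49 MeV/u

O-18; 7.77 MeV/nucleon

Rn-222: Σm = 86(1.007276) + 136(1.0086649) = 223.8041624 u; Δm = 1.8337624 u; E_B = 1708.1 MeV; E_B/A = 7.694 MeV
O-18: Σm = 8(1.007276) + 10(1.0086649) = 18.1448570 u; Δm = 0.1500870 u; E_B = 139.80 MeV; E_B/A = 7.767 MeV
O-18 has the higher binding energy per nucleon, so it is the more tightly bound nucleus.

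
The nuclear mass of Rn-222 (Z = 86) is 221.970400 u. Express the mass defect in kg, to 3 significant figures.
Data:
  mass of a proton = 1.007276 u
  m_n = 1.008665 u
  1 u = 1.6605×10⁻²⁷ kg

3.04e-27 kg

Σm = 86·m_p + 136·m_n = 86.625736 + 137.178440 = 223.804176 u
Δm = 223.804176 − 221.970400 = 1.833776 u
In SI units: 1.833776 u × 1.6605×10⁻²⁷ kg/u = 3.04499e-27 kg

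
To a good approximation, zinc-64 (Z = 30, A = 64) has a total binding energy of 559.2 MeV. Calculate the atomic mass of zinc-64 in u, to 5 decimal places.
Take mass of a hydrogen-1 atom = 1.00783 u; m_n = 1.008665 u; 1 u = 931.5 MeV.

Mass defect = 559.2 MeV / (931.5 MeV/u) = 0.6003221 u
Constituent mass = 30(1.00783) + 34(1.008665) = 64.529510 u
Atomic mass = 64.529510 − 0.6003221 = 63.9291879 u ≈ 63.92919 u (to 5 decimal places)

63.92919 u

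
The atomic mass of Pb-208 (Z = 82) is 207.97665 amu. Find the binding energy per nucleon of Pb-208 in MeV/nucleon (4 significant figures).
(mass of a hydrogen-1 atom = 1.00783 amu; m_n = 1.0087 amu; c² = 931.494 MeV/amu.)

7.889 MeV/nucleon

Mass of separated nucleons = 82(1.00783) + 126(1.0087) = 82.64206 + 127.0962 = 209.73826 amu
The mass defect is 209.73826 − 207.97665 = 1.76161 amu.
E_B = 1.76161 × 931.494 = 1640.93 MeV
Per nucleon: 1640.93 / 208 = 7.889 MeV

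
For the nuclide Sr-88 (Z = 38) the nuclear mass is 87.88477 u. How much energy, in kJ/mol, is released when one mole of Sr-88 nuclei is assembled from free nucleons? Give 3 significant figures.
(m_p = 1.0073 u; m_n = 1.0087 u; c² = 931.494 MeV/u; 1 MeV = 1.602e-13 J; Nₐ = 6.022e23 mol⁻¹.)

Mass of separated nucleons = 38(1.0073) + 50(1.0087) = 38.2774 + 50.4350 = 88.7124 u
The mass defect is 88.7124 − 87.88477 = 0.82763 u.
Binding energy = Δm·c² = 0.82763 × 931.494 MeV/u = 770.932 MeV
Per nucleus in joules: 770.932 MeV × 1.602e-13 J/MeV = 1.2350e-10 J
Per mole: 1.2350e-10 J × 6.022e23 mol⁻¹ = 7.4372e+13 J/mol

7.44e+10 kJ/mol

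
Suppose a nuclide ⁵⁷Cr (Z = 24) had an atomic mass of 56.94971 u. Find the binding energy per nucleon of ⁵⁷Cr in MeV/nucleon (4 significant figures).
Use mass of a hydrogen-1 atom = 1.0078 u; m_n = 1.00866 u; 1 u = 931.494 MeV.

Z = 24, so N = A − Z = 57 − 24 = 33.
Total constituent mass: 24 × 1.0078 + 33 × 1.00866 = 57.47298 u
The mass defect is 57.47298 − 56.94971 = 0.52327 u.
Binding energy = Δm·c² = 0.52327 × 931.494 MeV/u = 487.423 MeV
Per nucleon: 487.423 / 57 = 8.551 MeV

8.551 MeV/nucleon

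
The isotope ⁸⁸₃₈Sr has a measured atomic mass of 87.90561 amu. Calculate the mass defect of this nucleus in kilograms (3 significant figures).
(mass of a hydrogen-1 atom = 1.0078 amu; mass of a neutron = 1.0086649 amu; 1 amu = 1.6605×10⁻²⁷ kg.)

Z = 38, so N = A − Z = 88 − 38 = 50.
Σm = 38·m(¹H) + 50·m_n = 38.2964 + 50.4332450 = 88.7296450 amu
Δm = 88.7296450 − 87.90561 = 0.8240350 amu
In SI units: 0.8240350 amu × 1.6605×10⁻²⁷ kg/amu = 1.3683e-27 kg

1.37e-27 kg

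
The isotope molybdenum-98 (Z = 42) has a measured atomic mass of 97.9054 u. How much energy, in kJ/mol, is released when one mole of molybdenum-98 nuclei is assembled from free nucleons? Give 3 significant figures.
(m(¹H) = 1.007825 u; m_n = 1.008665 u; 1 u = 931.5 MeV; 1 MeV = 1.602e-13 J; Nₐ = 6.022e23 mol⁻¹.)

8.16e+10 kJ/mol

The nucleus contains 42 protons and 98 − 42 = 56 neutrons.
Mass of separated nucleons = 42(1.007825) + 56(1.008665) = 42.328650 + 56.485240 = 98.813890 u
Mass defect Δm = 98.813890 − 97.9054 = 0.908490 u
Converting to energy: 0.908490 u × 931.5 MeV/u = 846.258 MeV
Per nucleus in joules: 846.258 MeV × 1.602e-13 J/MeV = 1.3557e-10 J
Per mole: 1.3557e-10 J × 6.022e23 mol⁻¹ = 8.1640e+13 J/mol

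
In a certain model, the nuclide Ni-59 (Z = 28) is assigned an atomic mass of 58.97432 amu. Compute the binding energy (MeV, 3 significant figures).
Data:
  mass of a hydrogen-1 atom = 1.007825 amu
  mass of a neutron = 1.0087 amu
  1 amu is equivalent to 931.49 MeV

479 MeV

Σm = 28·m(¹H) + 31·m_n = 28.219100 + 31.2697 = 59.488800 amu
Mass defect Δm = 59.488800 − 58.97432 = 0.514480 amu
Converting to energy: 0.514480 amu × 931.49 MeV/amu = 479.233 MeV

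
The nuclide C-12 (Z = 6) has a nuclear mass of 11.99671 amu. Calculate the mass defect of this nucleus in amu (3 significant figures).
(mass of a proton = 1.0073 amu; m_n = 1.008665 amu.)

Z = 6, so N = A − Z = 12 − 6 = 6.
Mass of separated nucleons = 6(1.0073) + 6(1.008665) = 6.0438 + 6.051990 = 12.095790 amu
Δm = 12.095790 − 11.99671 = 0.099080 amu

0.0991 amu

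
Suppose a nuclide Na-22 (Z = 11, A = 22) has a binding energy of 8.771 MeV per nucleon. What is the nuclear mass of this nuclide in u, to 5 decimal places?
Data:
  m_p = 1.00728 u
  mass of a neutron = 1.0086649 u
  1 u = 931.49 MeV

21.96824 u

Total binding energy = 22 × 8.771 = 192.962 MeV
Mass defect = 192.962 MeV / (931.49 MeV/u) = 0.2071541 u
Constituent mass = 11(1.00728) + 11(1.0086649) = 22.1753939 u
Nuclear mass = 22.1753939 − 0.2071541 = 21.9682398 u ≈ 21.96824 u (to 5 decimal places)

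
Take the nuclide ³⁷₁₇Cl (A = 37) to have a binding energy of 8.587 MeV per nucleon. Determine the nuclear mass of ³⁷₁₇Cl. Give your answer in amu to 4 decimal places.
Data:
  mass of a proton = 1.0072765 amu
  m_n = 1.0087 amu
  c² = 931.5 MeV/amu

36.9566 amu

Total binding energy = 37 × 8.587 = 317.719 MeV
Mass defect = 317.719 MeV / (931.5 MeV/amu) = 0.341083 amu
Constituent mass = 17(1.0072765) + 20(1.0087) = 37.2977005 amu
Nuclear mass = 37.2977005 − 0.341083 = 36.9566175 amu ≈ 36.9566 amu (to 4 decimal places)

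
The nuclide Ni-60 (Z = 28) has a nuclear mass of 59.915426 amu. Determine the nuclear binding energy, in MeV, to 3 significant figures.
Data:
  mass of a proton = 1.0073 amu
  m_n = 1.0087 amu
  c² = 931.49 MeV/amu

529 MeV

The nucleus contains 28 protons and 60 − 28 = 32 neutrons.
Σm = 28·m_p + 32·m_n = 28.2044 + 32.2784 = 60.4828 amu
The mass defect is 60.4828 − 59.915426 = 0.567374 amu.
E_B = 0.567374 × 931.49 = 528.503 MeV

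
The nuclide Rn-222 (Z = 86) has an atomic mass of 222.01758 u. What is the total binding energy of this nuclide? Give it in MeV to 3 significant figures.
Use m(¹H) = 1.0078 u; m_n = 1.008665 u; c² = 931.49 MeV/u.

1710 MeV

Mass of separated nucleons = 86(1.0078) + 136(1.008665) = 86.6708 + 137.178440 = 223.849240 u
Δm = 223.849240 − 222.01758 = 1.831660 u
Converting to energy: 1.831660 u × 931.49 MeV/u = 1706.17 MeV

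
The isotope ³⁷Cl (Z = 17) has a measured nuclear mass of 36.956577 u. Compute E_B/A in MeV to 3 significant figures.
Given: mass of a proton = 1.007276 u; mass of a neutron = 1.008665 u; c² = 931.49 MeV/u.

Z = 17, so N = A − Z = 37 − 17 = 20.
Mass of separated nucleons = 17(1.007276) + 20(1.008665) = 17.123692 + 20.173300 = 37.296992 u
The mass defect is 37.296992 − 36.956577 = 0.340415 u.
Binding energy = Δm·c² = 0.340415 × 931.49 MeV/u = 317.093 MeV
BE/A = 317.093 MeV / 37 = 8.570 MeV/nucleon

8.57 MeV/nucleon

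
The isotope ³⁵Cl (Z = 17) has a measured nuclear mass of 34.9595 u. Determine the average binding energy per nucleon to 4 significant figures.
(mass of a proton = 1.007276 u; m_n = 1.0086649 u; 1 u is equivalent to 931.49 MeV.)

Mass of separated nucleons = 17(1.007276) + 18(1.0086649) = 17.123692 + 18.1559682 = 35.2796602 u
Δm = 35.2796602 − 34.9595 = 0.3201602 u
E_B = 0.3201602 × 931.49 = 298.226 MeV
BE/A = 298.226 MeV / 35 = 8.521 MeV/nucleon

8.521 MeV/nucleon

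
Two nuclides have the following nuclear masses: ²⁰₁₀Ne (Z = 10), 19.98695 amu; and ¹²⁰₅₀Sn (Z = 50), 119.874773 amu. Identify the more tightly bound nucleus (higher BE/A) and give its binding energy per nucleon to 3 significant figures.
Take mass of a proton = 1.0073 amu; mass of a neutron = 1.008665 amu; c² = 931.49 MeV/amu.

¹²⁰₅₀Sn; 8.51 MeV/nucleon

²⁰₁₀Ne: Σm = 10(1.0073) + 10(1.008665) = 20.159650 amu; Δm = 0.172700 amu; E_B = 160.868 MeV; E_B/A = 8.043 MeV
¹²⁰₅₀Sn: Σm = 50(1.0073) + 70(1.008665) = 120.971550 amu; Δm = 1.096777 amu; E_B = 1021.64 MeV; E_B/A = 8.514 MeV
¹²⁰₅₀Sn has the higher binding energy per nucleon, so it is the more tightly bound nucleus.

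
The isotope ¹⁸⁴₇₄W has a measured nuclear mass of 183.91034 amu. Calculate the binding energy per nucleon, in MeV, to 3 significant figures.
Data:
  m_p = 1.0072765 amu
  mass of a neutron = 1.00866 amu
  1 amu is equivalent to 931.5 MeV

8.00 MeV/nucleon

The nucleus contains 74 protons and 184 − 74 = 110 neutrons.
Total constituent mass: 74 × 1.0072765 + 110 × 1.00866 = 185.4910610 amu
Δm = 185.4910610 − 183.91034 = 1.5807210 amu
E_B = 1.5807210 × 931.5 = 1472.44 MeV
Dividing by A = 184 gives 8.002 MeV per nucleon.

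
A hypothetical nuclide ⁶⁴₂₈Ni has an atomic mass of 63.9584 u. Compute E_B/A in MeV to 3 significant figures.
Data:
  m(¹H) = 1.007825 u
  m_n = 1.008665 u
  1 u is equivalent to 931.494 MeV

Total constituent mass: 28 × 1.007825 + 36 × 1.008665 = 64.531040 u
Mass defect Δm = 64.531040 − 63.9584 = 0.572640 u
Converting to energy: 0.572640 u × 931.494 MeV/u = 533.411 MeV
Per nucleon: 533.411 / 64 = 8.3345 MeV

8.33 MeV/nucleon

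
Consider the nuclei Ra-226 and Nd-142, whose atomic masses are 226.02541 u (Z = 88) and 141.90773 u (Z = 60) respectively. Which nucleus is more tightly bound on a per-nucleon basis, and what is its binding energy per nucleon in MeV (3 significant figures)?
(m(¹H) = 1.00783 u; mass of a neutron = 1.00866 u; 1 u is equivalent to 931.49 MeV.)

Ra-226: Σm = 88(1.00783) + 138(1.00866) = 227.88412 u; Δm = 1.85871 u; E_B = 1731.4 MeV; E_B/A = 7.661 MeV
Nd-142: Σm = 60(1.00783) + 82(1.00866) = 143.17992 u; Δm = 1.27219 u; E_B = 1185.0 MeV; E_B/A = 8.345 MeV
Nd-142 has the higher binding energy per nucleon, so it is the more tightly bound nucleus.

Nd-142; 8.35 MeV/nucleon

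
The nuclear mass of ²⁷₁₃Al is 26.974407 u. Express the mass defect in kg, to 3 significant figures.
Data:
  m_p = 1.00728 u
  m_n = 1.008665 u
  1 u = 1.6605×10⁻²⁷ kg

4.01e-28 kg

Mass of separated nucleons = 13(1.00728) + 14(1.008665) = 13.09464 + 14.121310 = 27.215950 u
Mass defect Δm = 27.215950 − 26.974407 = 0.241543 u
In SI units: 0.241543 u × 1.6605×10⁻²⁷ kg/u = 4.0108e-28 kg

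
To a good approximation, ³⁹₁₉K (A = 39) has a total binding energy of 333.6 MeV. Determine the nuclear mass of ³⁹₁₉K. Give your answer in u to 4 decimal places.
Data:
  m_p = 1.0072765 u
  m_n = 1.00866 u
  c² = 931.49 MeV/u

38.9533 u

Mass defect = 333.6 MeV / (931.49 MeV/u) = 0.358136 u
Constituent mass = 19(1.0072765) + 20(1.00866) = 39.3114535 u
Nuclear mass = 39.3114535 − 0.358136 = 38.9533175 u ≈ 38.9533 u (to 4 decimal places)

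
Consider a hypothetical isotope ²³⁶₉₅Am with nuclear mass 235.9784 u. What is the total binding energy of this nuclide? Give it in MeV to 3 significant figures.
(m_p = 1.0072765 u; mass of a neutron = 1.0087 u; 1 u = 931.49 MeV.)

With 95 protons and 141 neutrons (A = 236):
Mass of separated nucleons = 95(1.0072765) + 141(1.0087) = 95.6912675 + 142.2267 = 237.9179675 u
Mass defect Δm = 237.9179675 − 235.9784 = 1.9395675 u
E_B = 1.9395675 × 931.49 = 1806.69 MeV

1810 MeV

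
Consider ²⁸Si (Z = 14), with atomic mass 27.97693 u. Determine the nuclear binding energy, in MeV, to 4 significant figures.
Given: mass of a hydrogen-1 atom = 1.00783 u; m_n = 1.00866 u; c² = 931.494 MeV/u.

Z = 14, so N = A − Z = 28 − 14 = 14.
Mass of separated nucleons = 14(1.00783) + 14(1.00866) = 14.10962 + 14.12124 = 28.23086 u
Mass defect Δm = 28.23086 − 27.97693 = 0.25393 u
Converting to energy: 0.25393 u × 931.494 MeV/u = 236.534 MeV

236.5 MeV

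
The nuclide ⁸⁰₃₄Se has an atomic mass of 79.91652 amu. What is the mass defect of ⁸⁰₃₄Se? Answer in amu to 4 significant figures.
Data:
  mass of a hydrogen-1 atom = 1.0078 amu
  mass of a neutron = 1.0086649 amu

0.7473 amu

Z = 34, so N = A − Z = 80 − 34 = 46.
Mass of separated nucleons = 34(1.0078) + 46(1.0086649) = 34.2652 + 46.3985854 = 80.6637854 amu
The mass defect is 80.6637854 − 79.91652 = 0.7472654 amu.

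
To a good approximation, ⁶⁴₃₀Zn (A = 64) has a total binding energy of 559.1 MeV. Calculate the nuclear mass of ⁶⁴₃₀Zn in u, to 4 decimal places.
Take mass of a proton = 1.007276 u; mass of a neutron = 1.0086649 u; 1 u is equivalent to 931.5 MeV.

Mass defect = 559.1 MeV / (931.5 MeV/u) = 0.600215 u
Constituent mass = 30(1.007276) + 34(1.0086649) = 64.5128866 u
Nuclear mass = 64.5128866 − 0.600215 = 63.9126716 u ≈ 63.9127 u (to 4 decimal places)

63.9127 u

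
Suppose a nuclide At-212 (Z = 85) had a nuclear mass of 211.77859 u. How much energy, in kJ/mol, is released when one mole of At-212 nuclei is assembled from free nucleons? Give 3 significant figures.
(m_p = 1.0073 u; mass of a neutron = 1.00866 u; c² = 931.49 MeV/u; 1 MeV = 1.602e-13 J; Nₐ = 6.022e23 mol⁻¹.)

1.74e+11 kJ/mol

With 85 protons and 127 neutrons (A = 212):
Total constituent mass: 85 × 1.0073 + 127 × 1.00866 = 213.72032 u
Mass defect Δm = 213.72032 − 211.77859 = 1.94173 u
Converting to energy: 1.94173 u × 931.49 MeV/u = 1808.70 MeV
Per nucleus in joules: 1808.70 MeV × 1.602e-13 J/MeV = 2.8975e-10 J
Per mole: 2.8975e-10 J × 6.022e23 mol⁻¹ = 1.7449e+14 J/mol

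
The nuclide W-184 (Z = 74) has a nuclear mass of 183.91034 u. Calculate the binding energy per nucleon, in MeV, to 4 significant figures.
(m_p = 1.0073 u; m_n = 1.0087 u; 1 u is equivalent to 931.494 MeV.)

8.033 MeV/nucleon

Z = 74, so N = A − Z = 184 − 74 = 110.
Σm = 74·m_p + 110·m_n = 74.5402 + 110.9570 = 185.4972 u
Δm = 185.4972 − 183.91034 = 1.58686 u
Converting to energy: 1.58686 u × 931.494 MeV/u = 1478.15 MeV
BE/A = 1478.15 MeV / 184 = 8.033 MeV/nucleon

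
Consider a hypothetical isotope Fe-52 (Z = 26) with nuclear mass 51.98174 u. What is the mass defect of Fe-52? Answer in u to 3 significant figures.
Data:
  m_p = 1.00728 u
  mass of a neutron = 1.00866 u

0.433 u

With 26 protons and 26 neutrons (A = 52):
Total constituent mass: 26 × 1.00728 + 26 × 1.00866 = 52.41444 u
Mass defect Δm = 52.41444 − 51.98174 = 0.43270 u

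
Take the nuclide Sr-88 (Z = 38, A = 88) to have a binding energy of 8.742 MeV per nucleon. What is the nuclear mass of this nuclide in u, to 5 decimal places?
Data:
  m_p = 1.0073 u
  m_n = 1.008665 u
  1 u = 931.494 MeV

87.88478 u

Total binding energy = 88 × 8.742 = 769.296 MeV
Mass defect = 769.296 MeV / (931.494 MeV/u) = 0.8258733 u
Constituent mass = 38(1.0073) + 50(1.008665) = 88.710650 u
Nuclear mass = 88.710650 − 0.8258733 = 87.8847767 u ≈ 87.88478 u (to 5 decimal places)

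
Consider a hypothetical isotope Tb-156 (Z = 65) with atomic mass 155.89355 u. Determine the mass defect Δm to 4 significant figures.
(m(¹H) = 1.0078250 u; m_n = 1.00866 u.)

With 65 protons and 91 neutrons (A = 156):
Σm = 65·m(¹H) + 91·m_n = 65.5086250 + 91.78806 = 157.2966850 u
Δm = 157.2966850 − 155.89355 = 1.4031350 u

1.403 u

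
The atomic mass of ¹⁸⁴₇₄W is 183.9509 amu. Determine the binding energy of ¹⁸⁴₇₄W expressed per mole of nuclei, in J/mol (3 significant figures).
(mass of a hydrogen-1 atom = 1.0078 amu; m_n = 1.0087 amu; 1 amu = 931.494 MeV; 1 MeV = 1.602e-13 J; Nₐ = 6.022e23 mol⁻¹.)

1.42e+14 J/mol

Mass of separated nucleons = 74(1.0078) + 110(1.0087) = 74.5772 + 110.9570 = 185.5342 amu
The mass defect is 185.5342 − 183.9509 = 1.5833 amu.
E_B = 1.5833 × 931.494 = 1474.83 MeV
Per nucleus in joules: 1474.83 MeV × 1.602e-13 J/MeV = 2.3627e-10 J
Per mole: 2.3627e-10 J × 6.022e23 mol⁻¹ = 1.4228e+14 J/mol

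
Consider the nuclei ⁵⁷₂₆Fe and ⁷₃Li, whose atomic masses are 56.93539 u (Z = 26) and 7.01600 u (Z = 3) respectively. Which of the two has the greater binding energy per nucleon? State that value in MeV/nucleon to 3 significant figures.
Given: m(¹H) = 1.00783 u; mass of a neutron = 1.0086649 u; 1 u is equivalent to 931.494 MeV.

⁵⁷₂₆Fe: Σm = 26(1.00783) + 31(1.0086649) = 57.4721919 u; Δm = 0.5368019 u; E_B = 500.03 MeV; E_B/A = 8.772 MeV
⁷₃Li: Σm = 3(1.00783) + 4(1.0086649) = 7.0581496 u; Δm = 0.0421496 u; E_B = 39.262 MeV; E_B/A = 5.609 MeV
⁵⁷₂₆Fe has the higher binding energy per nucleon, so it is the more tightly bound nucleus.

⁵⁷₂₆Fe; 8.77 MeV/nucleon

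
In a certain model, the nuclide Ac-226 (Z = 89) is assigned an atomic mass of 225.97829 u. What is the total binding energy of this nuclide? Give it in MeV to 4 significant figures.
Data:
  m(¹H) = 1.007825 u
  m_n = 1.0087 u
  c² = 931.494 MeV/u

1779 MeV

With 89 protons and 137 neutrons (A = 226):
Total constituent mass: 89 × 1.007825 + 137 × 1.0087 = 227.888325 u
Δm = 227.888325 − 225.97829 = 1.910035 u
Binding energy = Δm·c² = 1.910035 × 931.494 MeV/u = 1779.19 MeV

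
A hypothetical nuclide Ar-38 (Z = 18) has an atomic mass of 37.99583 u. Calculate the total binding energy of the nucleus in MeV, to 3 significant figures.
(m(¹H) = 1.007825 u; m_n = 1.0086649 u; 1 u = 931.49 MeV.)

297 MeV

Z = 18, so N = A − Z = 38 − 18 = 20.
Total constituent mass: 18 × 1.007825 + 20 × 1.0086649 = 38.3141480 u
Mass defect Δm = 38.3141480 − 37.99583 = 0.3183180 u
E_B = 0.3183180 × 931.49 = 296.510 MeV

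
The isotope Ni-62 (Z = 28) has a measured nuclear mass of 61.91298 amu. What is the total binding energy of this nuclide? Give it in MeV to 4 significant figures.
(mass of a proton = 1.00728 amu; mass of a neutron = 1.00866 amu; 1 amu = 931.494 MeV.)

545.2 MeV

Σm = 28·m_p + 34·m_n = 28.20384 + 34.29444 = 62.49828 amu
Δm = 62.49828 − 61.91298 = 0.58530 amu
E_B = 0.58530 × 931.494 = 545.203 MeV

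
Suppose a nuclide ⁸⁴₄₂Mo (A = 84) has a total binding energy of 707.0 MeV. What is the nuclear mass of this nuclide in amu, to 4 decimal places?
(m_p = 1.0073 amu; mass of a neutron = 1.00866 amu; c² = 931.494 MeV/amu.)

83.9113 amu

Mass defect = 707.0 MeV / (931.494 MeV/amu) = 0.758996 amu
Constituent mass = 42(1.0073) + 42(1.00866) = 84.67032 amu
Nuclear mass = 84.67032 − 0.758996 = 83.911324 amu ≈ 83.9113 amu (to 4 decimal places)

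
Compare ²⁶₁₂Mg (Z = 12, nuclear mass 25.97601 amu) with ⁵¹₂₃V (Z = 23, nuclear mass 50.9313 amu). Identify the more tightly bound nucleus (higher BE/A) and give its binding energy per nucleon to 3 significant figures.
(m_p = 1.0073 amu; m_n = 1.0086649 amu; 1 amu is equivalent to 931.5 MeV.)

⁵¹₂₃V; 8.75 MeV/nucleon

²⁶₁₂Mg: Σm = 12(1.0073) + 14(1.0086649) = 26.2089086 amu; Δm = 0.2328986 amu; E_B = 216.95 MeV; E_B/A = 8.344 MeV
⁵¹₂₃V: Σm = 23(1.0073) + 28(1.0086649) = 51.4105172 amu; Δm = 0.4792172 amu; E_B = 446.39 MeV; E_B/A = 8.753 MeV
⁵¹₂₃V has the higher binding energy per nucleon, so it is the more tightly bound nucleus.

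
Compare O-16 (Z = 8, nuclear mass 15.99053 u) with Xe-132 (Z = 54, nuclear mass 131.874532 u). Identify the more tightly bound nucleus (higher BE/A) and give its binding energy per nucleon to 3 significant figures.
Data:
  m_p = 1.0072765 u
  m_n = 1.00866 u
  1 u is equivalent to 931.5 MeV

Xe-132; 8.42 MeV/nucleon

O-16: Σm = 8(1.0072765) + 8(1.00866) = 16.1274920 u; Δm = 0.1369620 u; E_B = 127.58 MeV; E_B/A = 7.974 MeV
Xe-132: Σm = 54(1.0072765) + 78(1.00866) = 133.0684110 u; Δm = 1.1938790 u; E_B = 1112.0983 MeV; E_B/A = 8.42499 MeV
Xe-132 has the higher binding energy per nucleon, so it is the more tightly bound nucleus.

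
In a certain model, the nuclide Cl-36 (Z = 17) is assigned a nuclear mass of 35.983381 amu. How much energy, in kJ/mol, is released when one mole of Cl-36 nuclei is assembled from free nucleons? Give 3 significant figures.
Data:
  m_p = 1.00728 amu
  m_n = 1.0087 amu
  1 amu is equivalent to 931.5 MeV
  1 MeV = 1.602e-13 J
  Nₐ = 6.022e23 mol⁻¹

2.75e+10 kJ/mol

Z = 17, so N = A − Z = 36 − 17 = 19.
Mass of separated nucleons = 17(1.00728) + 19(1.0087) = 17.12376 + 19.1653 = 36.28906 amu
Mass defect Δm = 36.28906 − 35.983381 = 0.305679 amu
Binding energy = Δm·c² = 0.305679 × 931.5 MeV/amu = 284.740 MeV
Per nucleus in joules: 284.740 MeV × 1.602e-13 J/MeV = 4.5615e-11 J
Per mole: 4.5615e-11 J × 6.022e23 mol⁻¹ = 2.7469e+13 J/mol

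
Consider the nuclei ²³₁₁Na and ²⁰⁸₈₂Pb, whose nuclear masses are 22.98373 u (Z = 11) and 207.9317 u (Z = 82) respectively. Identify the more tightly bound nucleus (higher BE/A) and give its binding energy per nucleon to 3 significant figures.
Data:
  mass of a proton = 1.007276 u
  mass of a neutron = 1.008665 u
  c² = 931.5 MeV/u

²³₁₁Na: Σm = 11(1.007276) + 12(1.008665) = 23.184016 u; Δm = 0.200286 u; E_B = 186.57 MeV; E_B/A = 8.112 MeV
²⁰⁸₈₂Pb: Σm = 82(1.007276) + 126(1.008665) = 209.688422 u; Δm = 1.756722 u; E_B = 1636.4 MeV; E_B/A = 7.867 MeV
²³₁₁Na has the higher binding energy per nucleon, so it is the more tightly bound nucleus.

²³₁₁Na; 8.11 MeV/nucleon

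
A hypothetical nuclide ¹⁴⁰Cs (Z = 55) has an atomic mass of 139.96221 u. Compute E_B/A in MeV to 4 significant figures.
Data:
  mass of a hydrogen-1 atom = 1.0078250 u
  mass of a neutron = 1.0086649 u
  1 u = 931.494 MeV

Total constituent mass: 55 × 1.0078250 + 85 × 1.0086649 = 141.1668915 u
Mass defect Δm = 141.1668915 − 139.96221 = 1.2046815 u
Binding energy = Δm·c² = 1.2046815 × 931.494 MeV/u = 1122.15 MeV
Dividing by A = 140 gives 8.015 MeV per nucleon.

8.015 MeV/nucleon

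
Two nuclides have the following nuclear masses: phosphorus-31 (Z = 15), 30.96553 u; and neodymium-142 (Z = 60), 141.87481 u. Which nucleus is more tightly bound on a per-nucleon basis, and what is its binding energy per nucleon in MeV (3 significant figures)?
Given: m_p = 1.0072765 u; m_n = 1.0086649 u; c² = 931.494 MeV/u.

phosphorus-31; 8.48 MeV/nucleon

phosphorus-31: Σm = 15(1.0072765) + 16(1.0086649) = 31.2477859 u; Δm = 0.2822559 u; E_B = 262.92 MeV; E_B/A = 8.481 MeV
neodymium-142: Σm = 60(1.0072765) + 82(1.0086649) = 143.1471118 u; Δm = 1.2723018 u; E_B = 1185.1 MeV; E_B/A = 8.346 MeV
phosphorus-31 has the higher binding energy per nucleon, so it is the more tightly bound nucleus.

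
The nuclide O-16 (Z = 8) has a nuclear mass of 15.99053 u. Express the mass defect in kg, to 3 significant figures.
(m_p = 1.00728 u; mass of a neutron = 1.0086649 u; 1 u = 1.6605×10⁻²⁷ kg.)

Z = 8, so N = A − Z = 16 − 8 = 8.
Σm = 8·m_p + 8·m_n = 8.05824 + 8.0693192 = 16.1275592 u
The mass defect is 16.1275592 − 15.99053 = 0.1370292 u.
In SI units: 0.1370292 u × 1.6605×10⁻²⁷ kg/u = 2.2754e-28 kg

2.28e-28 kg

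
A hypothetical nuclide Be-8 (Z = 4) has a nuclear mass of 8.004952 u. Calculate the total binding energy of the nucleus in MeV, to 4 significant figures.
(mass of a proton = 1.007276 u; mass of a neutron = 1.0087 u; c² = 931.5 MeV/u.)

54.91 MeV

With 4 protons and 4 neutrons (A = 8):
Σm = 4·m_p + 4·m_n = 4.029104 + 4.0348 = 8.063904 u
Mass defect Δm = 8.063904 − 8.004952 = 0.058952 u
Converting to energy: 0.058952 u × 931.5 MeV/u = 54.9138 MeV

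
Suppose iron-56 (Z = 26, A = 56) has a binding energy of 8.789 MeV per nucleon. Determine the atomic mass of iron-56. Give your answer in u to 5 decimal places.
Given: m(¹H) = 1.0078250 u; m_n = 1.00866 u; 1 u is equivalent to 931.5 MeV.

Total binding energy = 56 × 8.789 = 492.184 MeV
Mass defect = 492.184 MeV / (931.5 MeV/u) = 0.5283779 u
Constituent mass = 26(1.0078250) + 30(1.00866) = 56.4632500 u
Atomic mass = 56.4632500 − 0.5283779 = 55.9348721 u ≈ 55.93487 u (to 5 decimal places)

55.93487 u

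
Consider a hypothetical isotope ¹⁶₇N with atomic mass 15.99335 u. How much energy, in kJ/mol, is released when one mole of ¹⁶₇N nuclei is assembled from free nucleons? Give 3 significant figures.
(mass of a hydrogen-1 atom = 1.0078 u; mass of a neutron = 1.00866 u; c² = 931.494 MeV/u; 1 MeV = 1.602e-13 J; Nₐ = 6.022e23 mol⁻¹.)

1.25e+10 kJ/mol

The nucleus contains 7 protons and 16 − 7 = 9 neutrons.
Total constituent mass: 7 × 1.0078 + 9 × 1.00866 = 16.13254 u
Δm = 16.13254 − 15.99335 = 0.13919 u
Converting to energy: 0.13919 u × 931.494 MeV/u = 129.655 MeV
Per nucleus in joules: 129.655 MeV × 1.602e-13 J/MeV = 2.0771e-11 J
Per mole: 2.0771e-11 J × 6.022e23 mol⁻¹ = 1.2508e+13 J/mol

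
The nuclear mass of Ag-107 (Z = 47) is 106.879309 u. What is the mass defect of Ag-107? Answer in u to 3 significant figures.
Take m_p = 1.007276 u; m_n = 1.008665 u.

0.983 u

Z = 47, so N = A − Z = 107 − 47 = 60.
Total constituent mass: 47 × 1.007276 + 60 × 1.008665 = 107.861872 u
The mass defect is 107.861872 − 106.879309 = 0.982563 u.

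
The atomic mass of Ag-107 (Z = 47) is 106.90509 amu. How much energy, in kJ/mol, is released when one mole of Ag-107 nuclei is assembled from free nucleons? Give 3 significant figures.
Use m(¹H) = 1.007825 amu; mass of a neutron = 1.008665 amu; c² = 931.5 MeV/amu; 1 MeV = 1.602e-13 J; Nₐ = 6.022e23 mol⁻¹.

8.83e+10 kJ/mol

Mass of separated nucleons = 47(1.007825) + 60(1.008665) = 47.367775 + 60.519900 = 107.887675 amu
Mass defect Δm = 107.887675 − 106.90509 = 0.982585 amu
Converting to energy: 0.982585 amu × 931.5 MeV/amu = 915.278 MeV
Per nucleus in joules: 915.278 MeV × 1.602e-13 J/MeV = 1.4663e-10 J
Per mole: 1.4663e-10 J × 6.022e23 mol⁻¹ = 8.8301e+13 J/mol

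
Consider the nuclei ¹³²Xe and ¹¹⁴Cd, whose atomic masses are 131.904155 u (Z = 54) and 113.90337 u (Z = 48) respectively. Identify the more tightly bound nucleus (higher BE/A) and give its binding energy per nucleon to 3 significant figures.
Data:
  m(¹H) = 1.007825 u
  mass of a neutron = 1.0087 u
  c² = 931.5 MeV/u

¹³²Xe: Σm = 54(1.007825) + 78(1.0087) = 133.101150 u; Δm = 1.196995 u; E_B = 1115.0 MeV; E_B/A = 8.447 MeV
¹¹⁴Cd: Σm = 48(1.007825) + 66(1.0087) = 114.949800 u; Δm = 1.046430 u; E_B = 974.75 MeV; E_B/A = 8.550 MeV
¹¹⁴Cd has the higher binding energy per nucleon, so it is the more tightly bound nucleus.

¹¹⁴Cd; 8.55 MeV/nucleon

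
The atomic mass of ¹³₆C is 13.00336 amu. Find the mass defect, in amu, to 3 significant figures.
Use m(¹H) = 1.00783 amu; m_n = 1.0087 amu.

The nucleus contains 6 protons and 13 − 6 = 7 neutrons.
Total constituent mass: 6 × 1.00783 + 7 × 1.0087 = 13.10788 amu
Mass defect Δm = 13.10788 − 13.00336 = 0.10452 amu

0.105 amu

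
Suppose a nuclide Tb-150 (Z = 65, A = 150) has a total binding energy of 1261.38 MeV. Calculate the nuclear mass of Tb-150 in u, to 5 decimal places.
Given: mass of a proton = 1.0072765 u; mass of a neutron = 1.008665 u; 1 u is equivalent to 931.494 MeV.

Mass defect = 1261.38 MeV / (931.494 MeV/u) = 1.3541472 u
Constituent mass = 65(1.0072765) + 85(1.008665) = 151.2094975 u
Nuclear mass = 151.2094975 − 1.3541472 = 149.8553503 u ≈ 149.85535 u (to 5 decimal places)

149.85535 u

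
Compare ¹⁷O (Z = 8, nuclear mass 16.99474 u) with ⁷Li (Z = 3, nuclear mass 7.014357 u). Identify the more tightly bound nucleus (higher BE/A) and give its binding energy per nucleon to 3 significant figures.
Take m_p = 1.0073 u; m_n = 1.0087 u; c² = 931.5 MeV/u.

¹⁷O: Σm = 8(1.0073) + 9(1.0087) = 17.1367 u; Δm = 0.14196 u; E_B = 132.24 MeV; E_B/A = 7.779 MeV
⁷Li: Σm = 3(1.0073) + 4(1.0087) = 7.0567 u; Δm = 0.042343 u; E_B = 39.4425 MeV; E_B/A = 5.6346 MeV
¹⁷O has the higher binding energy per nucleon, so it is the more tightly bound nucleus.

¹⁷O; 7.78 MeV/nucleon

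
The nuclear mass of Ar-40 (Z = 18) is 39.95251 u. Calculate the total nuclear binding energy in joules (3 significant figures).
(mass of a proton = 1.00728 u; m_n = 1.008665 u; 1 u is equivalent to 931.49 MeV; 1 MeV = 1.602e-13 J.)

Mass of separated nucleons = 18(1.00728) + 22(1.008665) = 18.13104 + 22.190630 = 40.321670 u
Mass defect Δm = 40.321670 − 39.95251 = 0.369160 u
Binding energy = Δm·c² = 0.369160 × 931.49 MeV/u = 343.869 MeV
In joules: 343.869 MeV × 1.602e-13 J/MeV = 5.5088e-11 J

5.51e-11 J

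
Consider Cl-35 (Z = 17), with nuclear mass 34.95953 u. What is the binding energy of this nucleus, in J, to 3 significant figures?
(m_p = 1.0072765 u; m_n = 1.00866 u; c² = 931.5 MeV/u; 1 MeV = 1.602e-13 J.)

The nucleus contains 17 protons and 35 − 17 = 18 neutrons.
Total constituent mass: 17 × 1.0072765 + 18 × 1.00866 = 35.2795805 u
Mass defect Δm = 35.2795805 − 34.95953 = 0.3200505 u
Converting to energy: 0.3200505 u × 931.5 MeV/u = 298.127 MeV
In joules: 298.127 MeV × 1.602e-13 J/MeV = 4.7760e-11 J

4.78e-11 J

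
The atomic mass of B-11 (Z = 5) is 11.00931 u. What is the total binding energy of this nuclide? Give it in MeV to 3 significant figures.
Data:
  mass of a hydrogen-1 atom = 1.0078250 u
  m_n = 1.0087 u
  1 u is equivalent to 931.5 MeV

Z = 5, so N = A − Z = 11 − 5 = 6.
Mass of separated nucleons = 5(1.0078250) + 6(1.0087) = 5.0391250 + 6.0522 = 11.0913250 u
The mass defect is 11.0913250 − 11.00931 = 0.0820150 u.
Binding energy = Δm·c² = 0.0820150 × 931.5 MeV/u = 76.3970 MeV

76.4 MeV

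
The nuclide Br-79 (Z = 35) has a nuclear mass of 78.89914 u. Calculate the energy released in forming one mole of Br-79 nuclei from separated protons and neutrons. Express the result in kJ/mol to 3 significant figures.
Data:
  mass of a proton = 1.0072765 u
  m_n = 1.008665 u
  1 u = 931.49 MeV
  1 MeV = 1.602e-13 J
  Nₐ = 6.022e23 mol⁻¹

6.62e+10 kJ/mol

Total constituent mass: 35 × 1.0072765 + 44 × 1.008665 = 79.6359375 u
Δm = 79.6359375 − 78.89914 = 0.7367975 u
Binding energy = Δm·c² = 0.7367975 × 931.49 MeV/u = 686.320 MeV
Per nucleus in joules: 686.320 MeV × 1.602e-13 J/MeV = 1.0995e-10 J
Per mole: 1.0995e-10 J × 6.022e23 mol⁻¹ = 6.6212e+13 J/mol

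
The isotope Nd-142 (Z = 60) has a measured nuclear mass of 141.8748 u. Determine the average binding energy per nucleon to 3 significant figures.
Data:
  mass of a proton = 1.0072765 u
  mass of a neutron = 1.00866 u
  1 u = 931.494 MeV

8.34 MeV/nucleon

The nucleus contains 60 protons and 142 − 60 = 82 neutrons.
Σm = 60·m_p + 82·m_n = 60.4365900 + 82.71012 = 143.1467100 u
The mass defect is 143.1467100 − 141.8748 = 1.2719100 u.
E_B = 1.2719100 × 931.494 = 1184.7765 MeV
Per nucleon: 1184.7765 / 142 = 8.343 MeV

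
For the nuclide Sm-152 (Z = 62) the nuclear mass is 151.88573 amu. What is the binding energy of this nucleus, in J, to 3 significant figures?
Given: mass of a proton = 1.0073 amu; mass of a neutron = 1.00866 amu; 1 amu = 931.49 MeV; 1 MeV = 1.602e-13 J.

Total constituent mass: 62 × 1.0073 + 90 × 1.00866 = 153.23200 amu
Δm = 153.23200 − 151.88573 = 1.34627 amu
Converting to energy: 1.34627 amu × 931.49 MeV/amu = 1254.04 MeV
In joules: 1254.04 MeV × 1.602e-13 J/MeV = 2.0090e-10 J

2.01e-10 J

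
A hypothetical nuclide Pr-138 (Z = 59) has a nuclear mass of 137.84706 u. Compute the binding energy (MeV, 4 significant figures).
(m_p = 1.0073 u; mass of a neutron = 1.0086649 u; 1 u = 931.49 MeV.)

1181 MeV

The nucleus contains 59 protons and 138 − 59 = 79 neutrons.
Mass of separated nucleons = 59(1.0073) + 79(1.0086649) = 59.4307 + 79.6845271 = 139.1152271 u
The mass defect is 139.1152271 − 137.84706 = 1.2681671 u.
Converting to energy: 1.2681671 u × 931.49 MeV/u = 1181.28 MeV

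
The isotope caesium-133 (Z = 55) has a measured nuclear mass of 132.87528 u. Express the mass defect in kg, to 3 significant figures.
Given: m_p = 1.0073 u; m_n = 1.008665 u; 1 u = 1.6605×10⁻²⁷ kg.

Total constituent mass: 55 × 1.0073 + 78 × 1.008665 = 134.077370 u
Mass defect Δm = 134.077370 − 132.87528 = 1.202090 u
In SI units: 1.202090 u × 1.6605×10⁻²⁷ kg/u = 1.9961e-27 kg

2.00e-27 kg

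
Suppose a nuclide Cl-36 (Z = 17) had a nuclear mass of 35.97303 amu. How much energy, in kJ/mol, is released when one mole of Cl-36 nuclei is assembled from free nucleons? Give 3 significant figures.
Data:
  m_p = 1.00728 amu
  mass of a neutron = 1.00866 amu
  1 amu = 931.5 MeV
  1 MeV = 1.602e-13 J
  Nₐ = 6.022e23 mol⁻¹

2.83e+10 kJ/mol

Z = 17, so N = A − Z = 36 − 17 = 19.
Σm = 17·m_p + 19·m_n = 17.12376 + 19.16454 = 36.28830 amu
Mass defect Δm = 36.28830 − 35.97303 = 0.31527 amu
Converting to energy: 0.31527 amu × 931.5 MeV/amu = 293.674 MeV
Per nucleus in joules: 293.674 MeV × 1.602e-13 J/MeV = 4.7047e-11 J
Per mole: 4.7047e-11 J × 6.022e23 mol⁻¹ = 2.8332e+13 J/mol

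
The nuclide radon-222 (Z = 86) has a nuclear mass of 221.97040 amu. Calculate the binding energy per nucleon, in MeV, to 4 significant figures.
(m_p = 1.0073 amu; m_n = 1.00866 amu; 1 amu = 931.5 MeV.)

Z = 86, so N = A − Z = 222 − 86 = 136.
Mass of separated nucleons = 86(1.0073) + 136(1.00866) = 86.6278 + 137.17776 = 223.80556 amu
Δm = 223.80556 − 221.97040 = 1.83516 amu
E_B = 1.83516 × 931.5 = 1709.45 MeV
Per nucleon: 1709.45 / 222 = 7.700 MeV

7.700 MeV/nucleon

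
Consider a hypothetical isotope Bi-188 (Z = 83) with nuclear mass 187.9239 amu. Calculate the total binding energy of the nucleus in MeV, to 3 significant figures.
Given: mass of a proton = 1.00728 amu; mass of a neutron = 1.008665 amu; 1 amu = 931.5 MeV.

Mass of separated nucleons = 83(1.00728) + 105(1.008665) = 83.60424 + 105.909825 = 189.514065 amu
Mass defect Δm = 189.514065 − 187.9239 = 1.590165 amu
Converting to energy: 1.590165 amu × 931.5 MeV/amu = 1481.24 MeV

1480 MeV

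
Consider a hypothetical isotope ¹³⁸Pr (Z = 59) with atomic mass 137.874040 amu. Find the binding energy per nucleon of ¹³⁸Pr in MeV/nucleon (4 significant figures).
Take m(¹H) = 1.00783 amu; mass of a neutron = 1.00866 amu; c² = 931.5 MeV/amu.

Total constituent mass: 59 × 1.00783 + 79 × 1.00866 = 139.14611 amu
Δm = 139.14611 − 137.874040 = 1.272070 amu
E_B = 1.272070 × 931.5 = 1184.93 MeV
Per nucleon: 1184.93 / 138 = 8.586 MeV

8.586 MeV/nucleon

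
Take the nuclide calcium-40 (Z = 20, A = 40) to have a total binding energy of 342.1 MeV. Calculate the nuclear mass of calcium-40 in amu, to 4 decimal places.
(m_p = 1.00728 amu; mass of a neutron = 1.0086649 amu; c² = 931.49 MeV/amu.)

Mass defect = 342.1 MeV / (931.49 MeV/amu) = 0.367261 amu
Constituent mass = 20(1.00728) + 20(1.0086649) = 40.3188980 amu
Nuclear mass = 40.3188980 − 0.367261 = 39.9516370 amu ≈ 39.9516 amu (to 4 decimal places)

39.9516 amu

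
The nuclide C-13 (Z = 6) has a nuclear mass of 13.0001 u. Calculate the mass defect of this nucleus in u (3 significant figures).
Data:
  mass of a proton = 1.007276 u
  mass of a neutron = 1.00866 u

Mass of separated nucleons = 6(1.007276) + 7(1.00866) = 6.043656 + 7.06062 = 13.104276 u
The mass defect is 13.104276 − 13.0001 = 0.104176 u.

0.104 u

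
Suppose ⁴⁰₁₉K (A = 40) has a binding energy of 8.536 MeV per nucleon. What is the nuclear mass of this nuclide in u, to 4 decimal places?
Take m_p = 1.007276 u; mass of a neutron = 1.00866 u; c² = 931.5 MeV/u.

Total binding energy = 40 × 8.536 = 341.440 MeV
Mass defect = 341.440 MeV / (931.5 MeV/u) = 0.366549 u
Constituent mass = 19(1.007276) + 21(1.00866) = 40.320104 u
Nuclear mass = 40.320104 − 0.366549 = 39.953555 u ≈ 39.9536 u (to 4 decimal places)

39.9536 u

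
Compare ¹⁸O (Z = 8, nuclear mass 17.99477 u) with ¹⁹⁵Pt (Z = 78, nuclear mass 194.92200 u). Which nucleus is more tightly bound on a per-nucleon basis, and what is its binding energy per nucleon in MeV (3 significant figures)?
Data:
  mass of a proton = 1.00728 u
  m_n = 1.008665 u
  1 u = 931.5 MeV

¹⁹⁵Pt; 7.93 MeV/nucleon

¹⁸O: Σm = 8(1.00728) + 10(1.008665) = 18.144890 u; Δm = 0.150120 u; E_B = 139.84 MeV; E_B/A = 7.769 MeV
¹⁹⁵Pt: Σm = 78(1.00728) + 117(1.008665) = 196.581645 u; Δm = 1.659645 u; E_B = 1546.0 MeV; E_B/A = 7.928 MeV
¹⁹⁵Pt has the higher binding energy per nucleon, so it is the more tightly bound nucleus.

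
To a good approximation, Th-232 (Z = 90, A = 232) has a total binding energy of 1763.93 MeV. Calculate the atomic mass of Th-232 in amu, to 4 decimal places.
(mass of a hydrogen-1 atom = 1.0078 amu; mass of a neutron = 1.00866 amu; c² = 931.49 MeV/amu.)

Mass defect = 1763.93 MeV / (931.49 MeV/amu) = 1.893665 amu
Constituent mass = 90(1.0078) + 142(1.00866) = 233.93172 amu
Atomic mass = 233.93172 − 1.893665 = 232.038055 amu ≈ 232.0381 amu (to 4 decimal places)

232.0381 amu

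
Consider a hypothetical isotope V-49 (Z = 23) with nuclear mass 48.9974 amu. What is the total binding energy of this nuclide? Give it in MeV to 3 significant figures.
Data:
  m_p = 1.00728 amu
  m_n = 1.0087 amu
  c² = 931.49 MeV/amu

369 MeV

The nucleus contains 23 protons and 49 − 23 = 26 neutrons.
Mass of separated nucleons = 23(1.00728) + 26(1.0087) = 23.16744 + 26.2262 = 49.39364 amu
Mass defect Δm = 49.39364 − 48.9974 = 0.39624 amu
E_B = 0.39624 × 931.49 = 369.094 MeV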